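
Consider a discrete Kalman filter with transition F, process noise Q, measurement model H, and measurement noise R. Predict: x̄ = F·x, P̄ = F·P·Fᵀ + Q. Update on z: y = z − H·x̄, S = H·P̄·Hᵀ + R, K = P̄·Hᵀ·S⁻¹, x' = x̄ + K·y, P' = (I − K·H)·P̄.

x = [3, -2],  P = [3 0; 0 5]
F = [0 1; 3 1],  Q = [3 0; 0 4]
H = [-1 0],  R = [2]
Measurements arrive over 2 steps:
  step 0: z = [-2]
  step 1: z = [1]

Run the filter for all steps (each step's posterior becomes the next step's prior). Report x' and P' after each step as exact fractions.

step 0: x' = [6/5, 9], P' = [8/5 1; 1 67/2]
step 1: x' = [-37/77, 1201/385], P' = [146/77 146/77; 146/77 8969/385]

step 0: x̄ = F·x = [-2, 7]
step 0: P̄ = F·P·Fᵀ + Q = [8 5; 5 36]
step 0: y = z − H·x̄ = [-4]
step 0: S = H·P̄·Hᵀ + R = [10]
step 0: K = P̄·Hᵀ·S⁻¹ = [-4/5; -1/2]
step 0: x' = x̄ + K·y = [6/5, 9]
step 0: P' = (I − K·H)·P̄ = [8/5 1; 1 67/2]
step 1: x̄ = F·x = [9, 63/5]
step 1: P̄ = F·P·Fᵀ + Q = [73/2 73/2; 73/2 579/10]
step 1: y = z − H·x̄ = [10]
step 1: S = H·P̄·Hᵀ + R = [77/2]
step 1: K = P̄·Hᵀ·S⁻¹ = [-73/77; -73/77]
step 1: x' = x̄ + K·y = [-37/77, 1201/385]
step 1: P' = (I − K·H)·P̄ = [146/77 146/77; 146/77 8969/385]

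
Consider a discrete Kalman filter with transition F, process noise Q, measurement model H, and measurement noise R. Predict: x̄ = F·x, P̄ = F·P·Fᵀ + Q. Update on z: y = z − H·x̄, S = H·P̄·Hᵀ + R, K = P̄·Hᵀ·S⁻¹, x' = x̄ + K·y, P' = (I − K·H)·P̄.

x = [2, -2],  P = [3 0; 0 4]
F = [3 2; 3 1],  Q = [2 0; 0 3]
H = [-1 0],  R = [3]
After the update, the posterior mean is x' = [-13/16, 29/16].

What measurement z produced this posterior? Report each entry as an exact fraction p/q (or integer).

x̄ = F·x = [2, 4]
P̄ = F·P·Fᵀ + Q = [45 35; 35 34]
S = H·P̄·Hᵀ + R = [48]
K = P̄·Hᵀ·S⁻¹ = [-15/16; -35/48]
x' − x̄ = [-45/16, -35/16] = K·y
y = (KᵀK)⁻¹·Kᵀ·(x' − x̄) = [3]
z = y + H·x̄ = [3] + [-2] = [1]

z = [1]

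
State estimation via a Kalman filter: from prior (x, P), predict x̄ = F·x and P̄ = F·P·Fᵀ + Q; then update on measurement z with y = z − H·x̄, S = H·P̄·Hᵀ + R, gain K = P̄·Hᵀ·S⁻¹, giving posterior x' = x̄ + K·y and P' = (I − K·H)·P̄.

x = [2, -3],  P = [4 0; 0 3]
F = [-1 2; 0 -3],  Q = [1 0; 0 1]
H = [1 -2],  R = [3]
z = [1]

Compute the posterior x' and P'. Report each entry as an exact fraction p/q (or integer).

x' = [-67/68, -27/34]
P' = [659/204 125/102; 125/102 59/51]

x̄ = F·x = [-8, 9]
P̄ = F·P·Fᵀ + Q = [17 -18; -18 28]
y = z − H·x̄ = [27]
S = H·P̄·Hᵀ + R = [204]
K = P̄·Hᵀ·S⁻¹ = [53/204; -37/102]
x' = x̄ + K·y = [-67/68, -27/34]
P' = (I − K·H)·P̄ = [659/204 125/102; 125/102 59/51]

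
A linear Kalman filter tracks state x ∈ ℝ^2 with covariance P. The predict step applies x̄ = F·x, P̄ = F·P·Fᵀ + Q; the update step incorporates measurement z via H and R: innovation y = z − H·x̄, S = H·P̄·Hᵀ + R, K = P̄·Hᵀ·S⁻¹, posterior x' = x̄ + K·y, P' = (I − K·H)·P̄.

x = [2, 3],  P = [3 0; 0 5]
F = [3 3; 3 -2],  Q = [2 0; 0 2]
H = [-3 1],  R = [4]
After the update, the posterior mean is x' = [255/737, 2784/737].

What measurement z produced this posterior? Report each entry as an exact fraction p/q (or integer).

x̄ = F·x = [15, 0]
P̄ = F·P·Fᵀ + Q = [74 -3; -3 49]
S = H·P̄·Hᵀ + R = [737]
K = P̄·Hᵀ·S⁻¹ = [-225/737; 58/737]
x' − x̄ = [-10800/737, 2784/737] = K·y
y = (KᵀK)⁻¹·Kᵀ·(x' − x̄) = [48]
z = y + H·x̄ = [48] + [-45] = [3]

z = [3]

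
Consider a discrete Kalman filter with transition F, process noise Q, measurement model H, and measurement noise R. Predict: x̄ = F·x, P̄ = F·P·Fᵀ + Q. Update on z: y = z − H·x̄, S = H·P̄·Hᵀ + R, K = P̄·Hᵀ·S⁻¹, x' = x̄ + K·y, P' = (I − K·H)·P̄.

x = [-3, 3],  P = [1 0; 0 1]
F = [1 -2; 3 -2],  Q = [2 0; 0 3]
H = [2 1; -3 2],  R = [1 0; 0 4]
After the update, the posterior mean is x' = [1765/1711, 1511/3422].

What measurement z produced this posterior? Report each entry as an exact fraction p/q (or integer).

z = [3, -2]

x̄ = F·x = [-9, -15]
P̄ = F·P·Fᵀ + Q = [7 7; 7 16]
S = H·P̄·Hᵀ + R = [73 -3; -3 47]
K = P̄·Hᵀ·S⁻¹ = [483/1711 -224/1711; 1443/3422 893/3422]
x' − x̄ = [17164/1711, 52841/3422] = K·y
y = (KᵀK)⁻¹·Kᵀ·(x' − x̄) = [36, 1]
z = y + H·x̄ = [36, 1] + [-33, -3] = [3, -2]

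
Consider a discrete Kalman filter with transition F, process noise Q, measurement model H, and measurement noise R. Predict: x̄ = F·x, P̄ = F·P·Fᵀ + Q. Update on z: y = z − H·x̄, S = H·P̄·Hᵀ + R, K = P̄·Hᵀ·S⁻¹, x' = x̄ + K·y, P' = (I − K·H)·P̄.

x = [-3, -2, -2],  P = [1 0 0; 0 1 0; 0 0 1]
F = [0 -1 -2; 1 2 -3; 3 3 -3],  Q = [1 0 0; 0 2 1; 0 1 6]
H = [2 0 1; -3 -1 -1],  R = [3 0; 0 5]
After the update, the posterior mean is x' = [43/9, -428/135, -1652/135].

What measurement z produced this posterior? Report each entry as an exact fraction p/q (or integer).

z = [-3, 1]

x̄ = F·x = [6, -1, -9]
P̄ = F·P·Fᵀ + Q = [6 4 3; 4 16 19; 3 19 33]
S = H·P̄·Hᵀ + R = [72 -111; -111 188]
K = P̄·Hᵀ·S⁻¹ = [1/27 -1/9; -47/405 -43/135; 187/405 -7/135]
x' − x̄ = [-11/9, -293/135, -437/135] = K·y
y = (KᵀK)⁻¹·Kᵀ·(x' − x̄) = [-6, 9]
z = y + H·x̄ = [-6, 9] + [3, -8] = [-3, 1]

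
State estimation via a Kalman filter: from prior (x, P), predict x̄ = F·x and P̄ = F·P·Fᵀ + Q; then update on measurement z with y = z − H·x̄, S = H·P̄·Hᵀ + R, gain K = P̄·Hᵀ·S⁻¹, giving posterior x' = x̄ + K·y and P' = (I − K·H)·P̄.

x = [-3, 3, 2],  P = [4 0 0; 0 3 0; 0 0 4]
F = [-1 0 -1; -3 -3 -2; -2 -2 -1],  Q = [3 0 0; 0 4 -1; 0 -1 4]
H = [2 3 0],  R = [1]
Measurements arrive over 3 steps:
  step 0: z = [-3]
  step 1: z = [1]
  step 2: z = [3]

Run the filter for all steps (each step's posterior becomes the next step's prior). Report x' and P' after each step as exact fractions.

step 0: x' = [803/516, -2105/1032, -289/344], P' = [1157/258 -1529/516 -273/172; -1529/516 2135/1032 383/344; -273/172 383/344 2637/344]
step 1: x' = [-903798/561479, 792086/561479, 578857/561479], P' = [1689023/561479 -1101987/561479 215435/561479; -1101987/561479 780911/561479 -122751/561479; 215435/561479 -122751/561479 3094585/561479]
step 2: x' = [11970433/8435385, 702902/14058975, 2667106/42176925], P' = [32395891/11809539 -35111536/19682565 24143242/59047695; -35111536/19682565 41668696/32804275 -23164087/98412825; 24143242/59047695 -23164087/98412825 1628180914/295238475]

step 0: x̄ = F·x = [1, -4, -2]
step 0: P̄ = F·P·Fᵀ + Q = [11 20 12; 20 83 49; 12 49 36]
step 0: y = z − H·x̄ = [7]
step 0: S = H·P̄·Hᵀ + R = [1032]
step 0: K = P̄·Hᵀ·S⁻¹ = [41/516; 289/1032; 57/344]
step 0: x' = x̄ + K·y = [803/516, -2105/1032, -289/344]
step 0: P' = (I − K·H)·P̄ = [1157/258 -1529/516 -273/172; -1529/516 2135/1032 383/344; -273/172 383/344 2637/344]
step 1: x̄ = F·x = [-739/1032, 1077/344, 1865/1032]
step 1: P̄ = F·P·Fᵀ + Q = [12359/1032 5263/344 8435/1032; 5263/344 11909/344 5083/344; 8435/1032 5083/344 12671/1032]
step 1: y = z − H·x̄ = [-7183/1032]
step 1: S = H·P̄·Hᵀ + R = [561479/1032]
step 1: K = P̄·Hᵀ·S⁻¹ = [72085/561479; 138759/561479; 62617/561479]
step 1: x' = x̄ + K·y = [-903798/561479, 792086/561479, 578857/561479]
step 1: P' = (I − K·H)·P̄ = [1689023/561479 -1101987/561479 215435/561479; -1101987/561479 780911/561479 -122751/561479; 215435/561479 -122751/561479 3094585/561479]
step 2: x̄ = F·x = [324941/561479, -822578/561479, -355433/561479]
step 2: P̄ = F·P·Fᵀ + Q = [6898915/561479 8659200/561479 4669460/561479; 8659200/561479 18130104/561479 7872239/561479; 4669460/561479 7872239/561479 6775077/561479]
step 2: y = z − H·x̄ = [3502289/561479]
step 2: S = H·P̄·Hᵀ + R = [295238475/561479]
step 2: K = P̄·Hᵀ·S⁻¹ = [7955086/59047695; 23902904/98412825; 32955637/295238475]
step 2: x' = x̄ + K·y = [11970433/8435385, 702902/14058975, 2667106/42176925]
step 2: P' = (I − K·H)·P̄ = [32395891/11809539 -35111536/19682565 24143242/59047695; -35111536/19682565 41668696/32804275 -23164087/98412825; 24143242/59047695 -23164087/98412825 1628180914/295238475]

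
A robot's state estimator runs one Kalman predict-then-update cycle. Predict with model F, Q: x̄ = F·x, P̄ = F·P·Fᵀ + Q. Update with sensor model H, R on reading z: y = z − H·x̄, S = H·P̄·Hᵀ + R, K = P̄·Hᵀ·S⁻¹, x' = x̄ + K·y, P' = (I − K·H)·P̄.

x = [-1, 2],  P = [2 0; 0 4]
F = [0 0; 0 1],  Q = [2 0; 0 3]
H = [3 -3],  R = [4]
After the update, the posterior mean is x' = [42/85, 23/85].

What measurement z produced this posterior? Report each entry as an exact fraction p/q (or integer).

x̄ = F·x = [0, 2]
P̄ = F·P·Fᵀ + Q = [2 0; 0 7]
S = H·P̄·Hᵀ + R = [85]
K = P̄·Hᵀ·S⁻¹ = [6/85; -21/85]
x' − x̄ = [42/85, -147/85] = K·y
y = (KᵀK)⁻¹·Kᵀ·(x' − x̄) = [7]
z = y + H·x̄ = [7] + [-6] = [1]

z = [1]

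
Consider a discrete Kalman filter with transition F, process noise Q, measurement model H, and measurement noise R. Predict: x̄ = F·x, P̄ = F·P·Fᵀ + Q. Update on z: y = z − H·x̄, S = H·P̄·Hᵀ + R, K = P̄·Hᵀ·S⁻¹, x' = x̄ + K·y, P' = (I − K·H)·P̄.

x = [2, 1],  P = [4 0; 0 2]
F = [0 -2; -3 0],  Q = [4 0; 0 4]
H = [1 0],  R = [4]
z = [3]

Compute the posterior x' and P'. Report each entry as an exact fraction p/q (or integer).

x' = [7/4, -6]
P' = [3 0; 0 40]

x̄ = F·x = [-2, -6]
P̄ = F·P·Fᵀ + Q = [12 0; 0 40]
y = z − H·x̄ = [5]
S = H·P̄·Hᵀ + R = [16]
K = P̄·Hᵀ·S⁻¹ = [3/4; 0]
x' = x̄ + K·y = [7/4, -6]
P' = (I − K·H)·P̄ = [3 0; 0 40]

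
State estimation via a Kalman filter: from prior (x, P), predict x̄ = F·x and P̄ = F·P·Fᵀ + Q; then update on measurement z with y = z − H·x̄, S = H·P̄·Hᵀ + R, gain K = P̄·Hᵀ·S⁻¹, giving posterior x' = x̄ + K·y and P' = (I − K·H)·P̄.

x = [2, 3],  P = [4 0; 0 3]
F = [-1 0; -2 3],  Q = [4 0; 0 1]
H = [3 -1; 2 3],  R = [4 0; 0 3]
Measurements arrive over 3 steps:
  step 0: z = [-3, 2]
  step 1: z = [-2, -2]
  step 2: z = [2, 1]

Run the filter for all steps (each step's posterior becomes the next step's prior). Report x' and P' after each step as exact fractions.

step 0: x̄ = F·x = [-2, 5]
step 0: P̄ = F·P·Fᵀ + Q = [8 8; 8 44]
step 0: y = z − H·x̄ = [8, -9]
step 0: S = H·P̄·Hᵀ + R = [72 -28; -28 527]
step 0: K = P̄·Hᵀ·S⁻¹ = [1194/4645 416/4645; -1599/9290 1262/4645]
step 0: x' = x̄ + K·y = [-3482/4645, 5471/4645]
step 0: P' = (I − K·H)·P̄ = [1416/4645 -528/4645; -528/4645 1614/4645]
step 1: x̄ = F·x = [3482/4645, 23377/4645]
step 1: P̄ = F·P·Fᵀ + Q = [19996/4645 4416/4645; 4416/4645 31171/4645]
step 1: y = z − H·x̄ = [3641/4645, -17277/929]
step 1: S = H·P̄·Hᵀ + R = [203219/4645 11475/929; 11475/929 85490/929]
step 1: K = P̄·Hᵀ·S⁻¹ = [891264/3598453 1642828/17992265; -582701/3598453 4698984/17992265]
step 1: x' = x̄ + K·y = [-13571834/17992265, 877368/17992265]
step 1: P' = (I − K·H)·P̄ = [5309484/17992265 -1896828/17992265; -1896828/17992265 5963536/17992265]
step 2: x̄ = F·x = [13571834/17992265, 29775772/17992265]
step 2: P̄ = F·P·Fᵀ + Q = [77278544/17992265 16309452/17992265; 16309452/17992265 115663961/17992265]
step 2: y = z − H·x̄ = [5008960/3598453, -98478719/17992265]
step 2: S = H·P̄·Hᵀ + R = [157056641/3598453 46169109/3598453; 46169109/3598453 1599780044/17992265]
step 2: K = P̄·Hᵀ·S⁻¹ = [16552711596/66861550483 873712304/9551650069; -10804295519/66861550483 2489225172/9551650069]
step 2: x' = x̄ + K·y = [3076957862/5143196191, 18439200/5143196191]
step 2: P' = (I − K·H)·P̄ = [19725499776/66861550483 -7034347056/66861550483; -7034347056/66861550483 22114140908/66861550483]

step 0: x' = [-3482/4645, 5471/4645], P' = [1416/4645 -528/4645; -528/4645 1614/4645]
step 1: x' = [-13571834/17992265, 877368/17992265], P' = [5309484/17992265 -1896828/17992265; -1896828/17992265 5963536/17992265]
step 2: x' = [3076957862/5143196191, 18439200/5143196191], P' = [19725499776/66861550483 -7034347056/66861550483; -7034347056/66861550483 22114140908/66861550483]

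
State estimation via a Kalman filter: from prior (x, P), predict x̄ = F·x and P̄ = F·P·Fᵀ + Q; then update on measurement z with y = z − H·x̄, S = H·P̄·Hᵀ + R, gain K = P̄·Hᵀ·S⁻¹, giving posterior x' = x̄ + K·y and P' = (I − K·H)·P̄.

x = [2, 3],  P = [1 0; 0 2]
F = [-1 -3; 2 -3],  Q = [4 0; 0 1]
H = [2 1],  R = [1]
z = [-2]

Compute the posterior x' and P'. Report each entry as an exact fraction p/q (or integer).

x' = [-43/18, 95/36]
P' = [74/45 -53/18; -53/18 223/36]

x̄ = F·x = [-11, -5]
P̄ = F·P·Fᵀ + Q = [23 16; 16 23]
y = z − H·x̄ = [25]
S = H·P̄·Hᵀ + R = [180]
K = P̄·Hᵀ·S⁻¹ = [31/90; 11/36]
x' = x̄ + K·y = [-43/18, 95/36]
P' = (I − K·H)·P̄ = [74/45 -53/18; -53/18 223/36]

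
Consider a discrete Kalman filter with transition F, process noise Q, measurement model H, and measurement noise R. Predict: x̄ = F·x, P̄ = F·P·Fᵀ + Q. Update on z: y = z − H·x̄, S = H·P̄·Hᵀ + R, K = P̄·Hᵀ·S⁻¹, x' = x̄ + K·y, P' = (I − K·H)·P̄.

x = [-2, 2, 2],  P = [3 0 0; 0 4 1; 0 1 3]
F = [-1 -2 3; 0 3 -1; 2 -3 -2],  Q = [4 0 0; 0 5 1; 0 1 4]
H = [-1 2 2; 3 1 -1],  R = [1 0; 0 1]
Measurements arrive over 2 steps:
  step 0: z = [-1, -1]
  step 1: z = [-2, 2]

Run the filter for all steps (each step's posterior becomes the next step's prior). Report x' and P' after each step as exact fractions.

step 0: x̄ = F·x = [4, 4, -14]
step 0: P̄ = F·P·Fᵀ + Q = [38 -22 -5; -22 38 -32; -5 -32 76]
step 0: y = z − H·x̄ = [23, -31]
step 0: S = H·P̄·Hᵀ + R = [347 -335; -335 419]
step 0: K = P̄·Hᵀ·S⁻¹ = [-6053/33168 2839/33168; 7793/16584 6389/16584; -373/5528 -1921/5528]
step 0: x' = x̄ + K·y = [-23639/8292, 11879/4146, -6605/1382]
step 0: P' = (I − K·H)·P̄ = [428125/33168 -267625/16584 124381/5528; -267625/16584 169837/8292 -78265/2764; 124381/5528 -78265/2764 109267/2764]
step 1: x̄ = F·x = [-47589/2764, 9242/691, -9823/2073]
step 1: P̄ = F·P·Fᵀ + Q = [6576823/11056 -1332387/2764 546171/2764; -1332387/2764 275547/691 -111356/691; 546171/2764 -111356/691 149167/2073]
step 1: y = z − H·x̄ = [-302575/8292, 294689/8292]
step 1: S = H·P̄·Hᵀ + R = [77193013/33168 -71577095/33168; -71577095/33168 68654317/33168]
step 1: K = P̄·Hᵀ·S⁻¹ = [-808747717/5316963822 1995097531/5316963822; 762407825/1772321274 36039739/1772321274; -67442581/5316963822 853641001/5316963822]
step 1: x' = x̄ + K·y = [8870376605/5316963822, -2834963149/1772321274, 7603824095/5316963822]
step 1: P' = (I − K·H)·P̄ = [17217070457/5316963822 -6908658745/1772321274 28930137605/5316963822; -6908658745/1772321274 2948148419/590773758 -11917570717/1772321274; 28930137605/5316963822 -11917570717/1772321274 50184059663/5316963822]

step 0: x' = [-23639/8292, 11879/4146, -6605/1382], P' = [428125/33168 -267625/16584 124381/5528; -267625/16584 169837/8292 -78265/2764; 124381/5528 -78265/2764 109267/2764]
step 1: x' = [8870376605/5316963822, -2834963149/1772321274, 7603824095/5316963822], P' = [17217070457/5316963822 -6908658745/1772321274 28930137605/5316963822; -6908658745/1772321274 2948148419/590773758 -11917570717/1772321274; 28930137605/5316963822 -11917570717/1772321274 50184059663/5316963822]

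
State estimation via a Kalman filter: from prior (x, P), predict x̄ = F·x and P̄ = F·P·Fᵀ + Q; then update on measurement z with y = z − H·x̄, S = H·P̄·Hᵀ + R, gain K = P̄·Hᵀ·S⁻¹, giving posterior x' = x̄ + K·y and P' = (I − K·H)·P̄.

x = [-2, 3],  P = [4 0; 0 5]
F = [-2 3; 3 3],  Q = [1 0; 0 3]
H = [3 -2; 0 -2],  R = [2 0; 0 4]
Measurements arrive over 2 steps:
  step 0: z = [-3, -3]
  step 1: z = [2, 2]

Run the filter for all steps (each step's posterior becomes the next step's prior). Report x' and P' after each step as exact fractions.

step 0: x̄ = F·x = [13, 3]
step 0: P̄ = F·P·Fᵀ + Q = [62 21; 21 84]
step 0: y = z − H·x̄ = [-36, 3]
step 0: S = H·P̄·Hᵀ + R = [644 210; 210 340]
step 0: K = P̄·Hᵀ·S⁻¹ = [2889/8743 -2046/6245; -3/1249 -6153/12490]
step 0: x' = x̄ + K·y = [5309/43715, 20091/12490]
step 0: P' = (I − K·H)·P̄ = [28726/43715 4092/6245; 4092/6245 6153/6245]
step 1: x̄ = F·x = [80135/17486, 90753/17486]
step 1: P̄ = F·P·Fᵀ + Q = [40506/8743 60243/8743; 60243/8743 258582/8743]
step 1: y = z − H·x̄ = [-23927/17486, 108239/8743]
step 1: S = H·P̄·Hᵀ + R = [693452/8743 672870/8743; 672870/8743 1069300/8743]
step 1: K = P̄·Hᵀ·S⁻¹ = [469947/1651345 -2408946/8256725; -67287/1651345 -7563273/16513450]
step 1: x' = x̄ + K·y = [4800797/8256725, -7007739/16513450]
step 1: P' = (I − K·H)·P̄ = [4778418/8256725 4817892/8256725; 4817892/8256725 7563273/8256725]

step 0: x' = [5309/43715, 20091/12490], P' = [28726/43715 4092/6245; 4092/6245 6153/6245]
step 1: x' = [4800797/8256725, -7007739/16513450], P' = [4778418/8256725 4817892/8256725; 4817892/8256725 7563273/8256725]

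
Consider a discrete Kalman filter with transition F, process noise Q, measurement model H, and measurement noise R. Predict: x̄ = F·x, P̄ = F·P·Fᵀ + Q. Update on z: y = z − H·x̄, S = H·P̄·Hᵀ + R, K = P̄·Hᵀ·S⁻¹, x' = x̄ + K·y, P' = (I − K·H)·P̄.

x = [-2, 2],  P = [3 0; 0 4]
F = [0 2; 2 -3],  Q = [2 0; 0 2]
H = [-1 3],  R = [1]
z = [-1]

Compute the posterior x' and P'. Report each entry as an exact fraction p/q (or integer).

x' = [-518/613, -388/613]
P' = [2934/613 948/613; 948/613 374/613]

x̄ = F·x = [4, -10]
P̄ = F·P·Fᵀ + Q = [18 -24; -24 50]
y = z − H·x̄ = [33]
S = H·P̄·Hᵀ + R = [613]
K = P̄·Hᵀ·S⁻¹ = [-90/613; 174/613]
x' = x̄ + K·y = [-518/613, -388/613]
P' = (I − K·H)·P̄ = [2934/613 948/613; 948/613 374/613]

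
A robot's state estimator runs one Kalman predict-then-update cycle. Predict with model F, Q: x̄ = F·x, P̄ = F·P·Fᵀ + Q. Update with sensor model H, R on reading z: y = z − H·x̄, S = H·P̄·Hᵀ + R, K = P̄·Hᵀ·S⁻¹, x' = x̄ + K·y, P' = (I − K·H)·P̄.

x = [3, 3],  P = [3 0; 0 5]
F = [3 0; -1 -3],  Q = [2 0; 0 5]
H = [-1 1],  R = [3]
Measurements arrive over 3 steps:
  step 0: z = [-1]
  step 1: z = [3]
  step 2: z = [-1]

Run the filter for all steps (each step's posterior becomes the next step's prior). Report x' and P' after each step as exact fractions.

step 0: x̄ = F·x = [9, -12]
step 0: P̄ = F·P·Fᵀ + Q = [29 -9; -9 53]
step 0: y = z − H·x̄ = [20]
step 0: S = H·P̄·Hᵀ + R = [103]
step 0: K = P̄·Hᵀ·S⁻¹ = [-38/103; 62/103]
step 0: x' = x̄ + K·y = [167/103, 4/103]
step 0: P' = (I − K·H)·P̄ = [1543/103 1429/103; 1429/103 1615/103]
step 1: x̄ = F·x = [501/103, -179/103]
step 1: P̄ = F·P·Fᵀ + Q = [14093/103 -17490/103; -17490/103 25167/103]
step 1: y = z − H·x̄ = [989/103]
step 1: S = H·P̄·Hᵀ + R = [74549/103]
step 1: K = P̄·Hᵀ·S⁻¹ = [-31583/74549; 42657/74549]
step 1: x' = x̄ + K·y = [59354/74549, 280034/74549]
step 1: P' = (I − K·H)·P̄ = [515856/74549 421107/74549; 421107/74549 549078/74549]
step 2: x̄ = F·x = [178062/74549, -899456/74549]
step 2: P̄ = F·P·Fᵀ + Q = [4791802/74549 -5337531/74549; -5337531/74549 8356945/74549]
step 2: y = z − H·x̄ = [1002969/74549]
step 2: S = H·P̄·Hᵀ + R = [24047456/74549]
step 2: K = P̄·Hᵀ·S⁻¹ = [-10129333/24047456; 3423619/6011864]
step 2: x' = x̄ + K·y = [-78840345/24047456, -26474177/6011864]
step 2: P' = (I − K·H)·P̄ = [169382027/24047456 34748507/6011864; 34748507/6011864 11254841/1502966]

step 0: x' = [167/103, 4/103], P' = [1543/103 1429/103; 1429/103 1615/103]
step 1: x' = [59354/74549, 280034/74549], P' = [515856/74549 421107/74549; 421107/74549 549078/74549]
step 2: x' = [-78840345/24047456, -26474177/6011864], P' = [169382027/24047456 34748507/6011864; 34748507/6011864 11254841/1502966]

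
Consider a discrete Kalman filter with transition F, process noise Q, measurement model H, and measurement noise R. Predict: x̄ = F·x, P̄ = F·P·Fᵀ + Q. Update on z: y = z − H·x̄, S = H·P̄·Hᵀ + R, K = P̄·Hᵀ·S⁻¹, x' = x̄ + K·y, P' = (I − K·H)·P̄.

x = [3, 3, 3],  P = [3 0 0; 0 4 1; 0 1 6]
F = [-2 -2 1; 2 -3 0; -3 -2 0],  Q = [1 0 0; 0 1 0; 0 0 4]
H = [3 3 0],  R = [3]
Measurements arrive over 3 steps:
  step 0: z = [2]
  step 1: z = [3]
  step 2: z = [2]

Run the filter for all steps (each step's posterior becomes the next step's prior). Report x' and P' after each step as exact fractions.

step 0: x̄ = F·x = [-9, -3, -15]
step 0: P̄ = F·P·Fᵀ + Q = [31 9 32; 9 49 6; 32 6 47]
step 0: y = z − H·x̄ = [38]
step 0: S = H·P̄·Hᵀ + R = [885]
step 0: K = P̄·Hᵀ·S⁻¹ = [8/59; 58/295; 38/295]
step 0: x' = x̄ + K·y = [-227/59, 1319/295, -2981/295]
step 0: P' = (I − K·H)·P̄ = [869/59 -861/59 976/59; -861/59 4363/295 -4842/295; 976/59 -4842/295 9533/295]
step 1: x̄ = F·x = [-3349/295, -6227/295, 13/5]
step 1: P̄ = F·P·Fᵀ + Q = [10068/295 24474/295 -76/5; 24474/295 108602/295 -363/5; -76/5 -363/5 103/5]
step 1: y = z − H·x̄ = [29613/295]
step 1: S = H·P̄·Hᵀ + R = [1509447/295]
step 1: K = P̄·Hᵀ·S⁻¹ = [34542/503149; 7828/29597; -25901/503149]
step 1: x' = x̄ + K·y = [-2244589/503149, 161051/29597, -1291834/503149]
step 1: P' = (I − K·H)·P̄ = [5038152/503149 -294330/29597 1450498/503149; -294330/29597 17774/1741 -86847/29597; 1450498/503149 -86847/29597 3542546/503149]
step 2: x̄ = F·x = [-2278390/503149, -12702779/503149, 1258033/503149]
step 2: P̄ = F·P·Fᵀ + Q = [4819771/503149 7990481/503149 -659140/503149; 7990481/503149 126929251/503149 -24426846/503149; -659140/503149 -24426846/503149 7859388/503149]
step 2: y = z − H·x̄ = [45949805/503149]
step 2: S = H·P̄·Hᵀ + R = [1331079303/503149]
step 2: K = P̄·Hᵀ·S⁻¹ = [12810252/443693101; 134919732/443693101; -25085986/443693101]
step 2: x' = x̄ + K·y = [-839268970/443693101, 1119747769/443693101, -1181589553/443693101]
step 2: P' = (I − K·H)·P̄ = [3271777291/443693101 -3258967039/443693101 1334828324/443693101; -3258967039/443693101 3393886771/443693101 -1359914310/443693101; 1334828324/443693101 -1359914310/443693101 3178454400/443693101]

step 0: x' = [-227/59, 1319/295, -2981/295], P' = [869/59 -861/59 976/59; -861/59 4363/295 -4842/295; 976/59 -4842/295 9533/295]
step 1: x' = [-2244589/503149, 161051/29597, -1291834/503149], P' = [5038152/503149 -294330/29597 1450498/503149; -294330/29597 17774/1741 -86847/29597; 1450498/503149 -86847/29597 3542546/503149]
step 2: x' = [-839268970/443693101, 1119747769/443693101, -1181589553/443693101], P' = [3271777291/443693101 -3258967039/443693101 1334828324/443693101; -3258967039/443693101 3393886771/443693101 -1359914310/443693101; 1334828324/443693101 -1359914310/443693101 3178454400/443693101]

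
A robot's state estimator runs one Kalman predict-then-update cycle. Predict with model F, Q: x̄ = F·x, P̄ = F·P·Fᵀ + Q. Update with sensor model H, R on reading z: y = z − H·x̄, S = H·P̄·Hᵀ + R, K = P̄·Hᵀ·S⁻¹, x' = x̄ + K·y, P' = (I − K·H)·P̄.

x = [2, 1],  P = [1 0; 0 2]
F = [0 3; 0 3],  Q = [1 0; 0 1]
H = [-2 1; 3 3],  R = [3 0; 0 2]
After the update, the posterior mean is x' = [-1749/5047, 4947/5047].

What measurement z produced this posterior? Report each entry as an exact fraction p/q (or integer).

x̄ = F·x = [3, 3]
P̄ = F·P·Fᵀ + Q = [19 18; 18 19]
S = H·P̄·Hᵀ + R = [26 -111; -111 668]
K = P̄·Hᵀ·S⁻¹ = [-1039/5047 666/5047; 965/5047 999/5047]
x' − x̄ = [-16890/5047, -10194/5047] = K·y
y = (KᵀK)⁻¹·Kᵀ·(x' − x̄) = [6, -16]
z = y + H·x̄ = [6, -16] + [-3, 18] = [3, 2]

z = [3, 2]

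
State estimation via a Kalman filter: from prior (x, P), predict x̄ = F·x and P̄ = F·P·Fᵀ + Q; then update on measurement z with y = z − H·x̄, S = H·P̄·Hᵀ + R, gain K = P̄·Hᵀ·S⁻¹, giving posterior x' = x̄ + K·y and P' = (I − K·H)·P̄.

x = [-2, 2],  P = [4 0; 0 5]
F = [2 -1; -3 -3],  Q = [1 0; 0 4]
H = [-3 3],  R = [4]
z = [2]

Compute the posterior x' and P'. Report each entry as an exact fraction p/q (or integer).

x' = [-5286/1129, -4512/1129]
P' = [16189/1129 16065/1129; 16065/1129 16441/1129]

x̄ = F·x = [-6, 0]
P̄ = F·P·Fᵀ + Q = [22 -9; -9 85]
y = z − H·x̄ = [-16]
S = H·P̄·Hᵀ + R = [1129]
K = P̄·Hᵀ·S⁻¹ = [-93/1129; 282/1129]
x' = x̄ + K·y = [-5286/1129, -4512/1129]
P' = (I − K·H)·P̄ = [16189/1129 16065/1129; 16065/1129 16441/1129]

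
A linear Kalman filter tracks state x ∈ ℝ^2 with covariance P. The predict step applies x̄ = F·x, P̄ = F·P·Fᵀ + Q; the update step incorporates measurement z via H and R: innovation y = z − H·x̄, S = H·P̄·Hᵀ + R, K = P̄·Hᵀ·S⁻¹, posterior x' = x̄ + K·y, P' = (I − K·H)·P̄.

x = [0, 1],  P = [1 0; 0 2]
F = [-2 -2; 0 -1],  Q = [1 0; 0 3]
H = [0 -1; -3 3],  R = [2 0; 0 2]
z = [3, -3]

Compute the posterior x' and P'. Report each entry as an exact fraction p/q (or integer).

x' = [-962/635, -1573/635]
P' = [1032/635 898/635; 898/635 902/635]

x̄ = F·x = [-2, -1]
P̄ = F·P·Fᵀ + Q = [13 4; 4 5]
y = z − H·x̄ = [2, -6]
S = H·P̄·Hᵀ + R = [7 -3; -3 92]
K = P̄·Hᵀ·S⁻¹ = [-449/635 -201/635; -451/635 6/635]
x' = x̄ + K·y = [-962/635, -1573/635]
P' = (I − K·H)·P̄ = [1032/635 898/635; 898/635 902/635]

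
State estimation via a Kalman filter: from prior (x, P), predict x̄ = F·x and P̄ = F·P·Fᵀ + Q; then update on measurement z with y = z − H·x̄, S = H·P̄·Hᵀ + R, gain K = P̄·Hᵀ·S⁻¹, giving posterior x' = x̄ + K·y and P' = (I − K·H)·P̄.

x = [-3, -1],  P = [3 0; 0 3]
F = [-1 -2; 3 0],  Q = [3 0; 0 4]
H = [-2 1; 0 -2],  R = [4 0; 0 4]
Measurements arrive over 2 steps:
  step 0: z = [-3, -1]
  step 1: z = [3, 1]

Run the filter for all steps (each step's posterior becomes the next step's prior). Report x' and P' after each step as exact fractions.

step 0: x̄ = F·x = [5, -9]
step 0: P̄ = F·P·Fᵀ + Q = [18 -9; -9 31]
step 0: y = z − H·x̄ = [16, -19]
step 0: S = H·P̄·Hᵀ + R = [143 -98; -98 128]
step 0: K = P̄·Hᵀ·S⁻¹ = [-333/725 -153/725; 49/2175 -1016/2175]
step 0: x' = x̄ + K·y = [1204/725, 171/725]
step 0: P' = (I − K·H)·P̄ = [819/725 306/725; 306/725 2032/2175]
step 1: x̄ = F·x = [-1546/725, 3612/725]
step 1: P̄ = F·P·Fᵀ + Q = [20782/2175 -4293/725; -4293/725 10271/725]
step 1: y = z − H·x̄ = [-4529/725, 7949/725]
step 1: S = H·P̄·Hᵀ + R = [174157/2175 -37714/725; -37714/725 43984/725]
step 1: K = P̄·Hᵀ·S⁻¹ = [-490753/1170029 -192397/1170029; 56571/1170029 -497936/1170029]
step 1: x' = x̄ + K·y = [-1538770/1170029, 16333/1170029]
step 1: P' = (I − K·H)·P̄ = [1173903/1170029 384794/1170029; 384794/1170029 995872/1170029]

step 0: x' = [1204/725, 171/725], P' = [819/725 306/725; 306/725 2032/2175]
step 1: x' = [-1538770/1170029, 16333/1170029], P' = [1173903/1170029 384794/1170029; 384794/1170029 995872/1170029]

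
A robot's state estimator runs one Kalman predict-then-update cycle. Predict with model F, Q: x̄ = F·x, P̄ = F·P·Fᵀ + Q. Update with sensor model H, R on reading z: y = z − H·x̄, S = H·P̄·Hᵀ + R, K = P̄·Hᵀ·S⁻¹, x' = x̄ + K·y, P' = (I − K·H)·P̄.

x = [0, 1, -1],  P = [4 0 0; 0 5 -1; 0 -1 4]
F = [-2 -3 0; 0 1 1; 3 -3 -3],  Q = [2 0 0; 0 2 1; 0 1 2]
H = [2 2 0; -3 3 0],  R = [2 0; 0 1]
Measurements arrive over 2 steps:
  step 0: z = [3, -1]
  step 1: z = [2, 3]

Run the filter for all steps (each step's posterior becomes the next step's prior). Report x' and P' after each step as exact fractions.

step 0: x' = [27744/31417, 17109/31417, -83208/31417], P' = [4716/31417 2949/31417 -9252/31417; 2949/31417 4662/31417 -13220/31417; -9252/31417 -13220/31417 1670781/31417]
step 1: x' = [-16341356/160165909, 596658563/640663636, -160126354/160165909], P' = [23742792/160165909 15093317/160165909 -52286317/160165909; 15093317/160165909 96523961/640663636 -75018118/160165909; -52286317/160165909 -75018118/160165909 4382140815/160165909]

step 0: x̄ = F·x = [-3, 0, 0]
step 0: P̄ = F·P·Fᵀ + Q = [63 -12 12; -12 9 -20; 12 -20 101]
step 0: y = z − H·x̄ = [9, -10]
step 0: S = H·P̄·Hᵀ + R = [194 -324; -324 865]
step 0: K = P̄·Hᵀ·S⁻¹ = [7665/31417 -5301/31417; 7611/31417 5139/31417; -22472/31417 -11904/31417]
step 0: x' = x̄ + K·y = [27744/31417, 17109/31417, -83208/31417]
step 0: P' = (I − K·H)·P̄ = [4716/31417 2949/31417 -9252/31417; 2949/31417 4662/31417 -13220/31417; -9252/31417 -13220/31417 1670781/31417]
step 1: x̄ = F·x = [-106815/31417, -66099/31417, 281529/31417]
step 1: P̄ = F·P·Fᵀ + Q = [159044/31417 38280/31417 -169677/31417; 38280/31417 1711837/31417 -4934501/31417; -169677/31417 -4934501/31417 15059759/31417]
step 1: y = z − H·x̄ = [408662/31417, -27897/31417]
step 1: S = H·P̄·Hᵀ + R = [7852598/31417 9316758/31417; 9316758/31417 16180306/31417]
step 1: K = P̄·Hᵀ·S⁻¹ = [38836109/160165909 -25948425/160165909; 156897229/640663636 108452079/640663636; -127304435/160165909 -68195403/160165909]
step 1: x' = x̄ + K·y = [-16341356/160165909, 596658563/640663636, -160126354/160165909]
step 1: P' = (I − K·H)·P̄ = [23742792/160165909 15093317/160165909 -52286317/160165909; 15093317/160165909 96523961/640663636 -75018118/160165909; -52286317/160165909 -75018118/160165909 4382140815/160165909]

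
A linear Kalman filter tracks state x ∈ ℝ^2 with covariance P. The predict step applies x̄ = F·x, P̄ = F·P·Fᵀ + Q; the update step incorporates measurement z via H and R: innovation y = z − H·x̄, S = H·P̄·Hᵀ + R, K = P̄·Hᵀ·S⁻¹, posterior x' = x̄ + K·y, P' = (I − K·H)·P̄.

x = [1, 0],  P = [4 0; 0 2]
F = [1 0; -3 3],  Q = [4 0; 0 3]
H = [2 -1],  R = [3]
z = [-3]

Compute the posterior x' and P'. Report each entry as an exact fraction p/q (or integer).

x̄ = F·x = [1, -3]
P̄ = F·P·Fᵀ + Q = [8 -12; -12 57]
y = z − H·x̄ = [-8]
S = H·P̄·Hᵀ + R = [140]
K = P̄·Hᵀ·S⁻¹ = [1/5; -81/140]
x' = x̄ + K·y = [-3/5, 57/35]
P' = (I − K·H)·P̄ = [12/5 21/5; 21/5 1419/140]

x' = [-3/5, 57/35]
P' = [12/5 21/5; 21/5 1419/140]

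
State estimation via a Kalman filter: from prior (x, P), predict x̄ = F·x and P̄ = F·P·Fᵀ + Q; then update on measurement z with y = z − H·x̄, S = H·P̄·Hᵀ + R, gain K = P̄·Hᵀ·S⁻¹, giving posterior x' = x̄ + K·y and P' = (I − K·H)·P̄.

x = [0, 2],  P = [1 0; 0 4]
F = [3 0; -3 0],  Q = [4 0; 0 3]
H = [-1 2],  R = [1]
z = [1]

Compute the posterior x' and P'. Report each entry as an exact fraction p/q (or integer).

x' = [-31/98, 33/98]
P' = [313/98 141/98; 141/98 87/98]

x̄ = F·x = [0, 0]
P̄ = F·P·Fᵀ + Q = [13 -9; -9 12]
y = z − H·x̄ = [1]
S = H·P̄·Hᵀ + R = [98]
K = P̄·Hᵀ·S⁻¹ = [-31/98; 33/98]
x' = x̄ + K·y = [-31/98, 33/98]
P' = (I − K·H)·P̄ = [313/98 141/98; 141/98 87/98]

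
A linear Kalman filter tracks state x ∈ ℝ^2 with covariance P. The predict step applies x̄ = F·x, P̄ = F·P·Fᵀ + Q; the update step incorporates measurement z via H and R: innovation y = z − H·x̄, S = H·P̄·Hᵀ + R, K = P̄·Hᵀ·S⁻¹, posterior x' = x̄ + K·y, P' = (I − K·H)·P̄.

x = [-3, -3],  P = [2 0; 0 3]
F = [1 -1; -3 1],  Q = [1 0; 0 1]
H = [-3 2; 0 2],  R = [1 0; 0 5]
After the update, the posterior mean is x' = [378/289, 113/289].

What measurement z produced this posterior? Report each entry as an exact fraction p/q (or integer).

x̄ = F·x = [0, 6]
P̄ = F·P·Fᵀ + Q = [6 -9; -9 22]
S = H·P̄·Hᵀ + R = [251 142; 142 93]
K = P̄·Hᵀ·S⁻¹ = [-72/289 54/289; 355/3179 962/3179]
x' − x̄ = [378/289, -1621/289] = K·y
y = (KᵀK)⁻¹·Kᵀ·(x' − x̄) = [-15, -13]
z = y + H·x̄ = [-15, -13] + [12, 12] = [-3, -1]

z = [-3, -1]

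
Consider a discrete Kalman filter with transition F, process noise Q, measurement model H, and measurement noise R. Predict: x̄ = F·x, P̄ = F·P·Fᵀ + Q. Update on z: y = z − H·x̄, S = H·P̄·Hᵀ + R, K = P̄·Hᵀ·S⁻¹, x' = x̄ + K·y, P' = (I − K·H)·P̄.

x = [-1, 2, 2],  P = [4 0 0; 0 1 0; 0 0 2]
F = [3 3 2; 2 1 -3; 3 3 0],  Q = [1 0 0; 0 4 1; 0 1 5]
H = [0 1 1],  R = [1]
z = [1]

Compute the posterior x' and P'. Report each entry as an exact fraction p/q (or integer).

x' = [631/73, -304/73, 375/73]
P' = [2142/73 -915/73 945/73; -915/73 1205/146 -569/73; 945/73 -569/73 608/73]

x̄ = F·x = [7, -6, 3]
P̄ = F·P·Fᵀ + Q = [54 15 45; 15 39 28; 45 28 50]
y = z − H·x̄ = [4]
S = H·P̄·Hᵀ + R = [146]
K = P̄·Hᵀ·S⁻¹ = [30/73; 67/146; 39/73]
x' = x̄ + K·y = [631/73, -304/73, 375/73]
P' = (I − K·H)·P̄ = [2142/73 -915/73 945/73; -915/73 1205/146 -569/73; 945/73 -569/73 608/73]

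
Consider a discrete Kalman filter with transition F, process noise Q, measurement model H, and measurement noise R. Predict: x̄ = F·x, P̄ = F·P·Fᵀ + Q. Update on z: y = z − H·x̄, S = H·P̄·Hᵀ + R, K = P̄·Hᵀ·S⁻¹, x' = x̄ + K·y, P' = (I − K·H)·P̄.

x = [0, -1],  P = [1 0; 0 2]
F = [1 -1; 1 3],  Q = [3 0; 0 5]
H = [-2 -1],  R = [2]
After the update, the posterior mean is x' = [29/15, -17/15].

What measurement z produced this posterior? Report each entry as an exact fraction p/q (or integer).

x̄ = F·x = [1, -3]
P̄ = F·P·Fᵀ + Q = [6 -5; -5 24]
S = H·P̄·Hᵀ + R = [30]
K = P̄·Hᵀ·S⁻¹ = [-7/30; -7/15]
x' − x̄ = [14/15, 28/15] = K·y
y = (KᵀK)⁻¹·Kᵀ·(x' − x̄) = [-4]
z = y + H·x̄ = [-4] + [1] = [-3]

z = [-3]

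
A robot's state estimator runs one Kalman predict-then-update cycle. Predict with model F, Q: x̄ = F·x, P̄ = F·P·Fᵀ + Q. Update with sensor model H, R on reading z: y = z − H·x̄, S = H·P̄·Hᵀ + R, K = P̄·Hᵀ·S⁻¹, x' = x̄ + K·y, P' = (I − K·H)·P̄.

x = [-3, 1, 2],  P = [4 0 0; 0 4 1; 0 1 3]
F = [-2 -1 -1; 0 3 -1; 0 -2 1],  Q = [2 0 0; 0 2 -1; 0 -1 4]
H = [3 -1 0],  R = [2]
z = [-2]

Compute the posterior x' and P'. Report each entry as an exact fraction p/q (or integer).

x' = [59/173, 513/173, -205/173]
P' = [439/173 1225/173 -848/173; 1225/173 3743/173 -2585/173; -848/173 -2585/173 4893/346]

x̄ = F·x = [3, 1, 0]
P̄ = F·P·Fᵀ + Q = [27 -11 6; -11 35 -23; 6 -23 19]
y = z − H·x̄ = [-10]
S = H·P̄·Hᵀ + R = [346]
K = P̄·Hᵀ·S⁻¹ = [46/173; -34/173; 41/346]
x' = x̄ + K·y = [59/173, 513/173, -205/173]
P' = (I − K·H)·P̄ = [439/173 1225/173 -848/173; 1225/173 3743/173 -2585/173; -848/173 -2585/173 4893/346]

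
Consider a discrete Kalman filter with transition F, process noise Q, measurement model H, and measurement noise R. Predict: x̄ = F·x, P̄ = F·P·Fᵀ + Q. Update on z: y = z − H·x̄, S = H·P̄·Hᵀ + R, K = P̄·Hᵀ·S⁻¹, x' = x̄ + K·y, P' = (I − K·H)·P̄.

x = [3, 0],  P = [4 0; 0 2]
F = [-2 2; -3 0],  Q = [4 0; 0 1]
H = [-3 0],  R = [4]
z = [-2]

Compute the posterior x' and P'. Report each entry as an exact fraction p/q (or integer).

x̄ = F·x = [-6, -9]
P̄ = F·P·Fᵀ + Q = [28 24; 24 37]
y = z − H·x̄ = [-20]
S = H·P̄·Hᵀ + R = [256]
K = P̄·Hᵀ·S⁻¹ = [-21/64; -9/32]
x' = x̄ + K·y = [9/16, -27/8]
P' = (I − K·H)·P̄ = [7/16 3/8; 3/8 67/4]

x' = [9/16, -27/8]
P' = [7/16 3/8; 3/8 67/4]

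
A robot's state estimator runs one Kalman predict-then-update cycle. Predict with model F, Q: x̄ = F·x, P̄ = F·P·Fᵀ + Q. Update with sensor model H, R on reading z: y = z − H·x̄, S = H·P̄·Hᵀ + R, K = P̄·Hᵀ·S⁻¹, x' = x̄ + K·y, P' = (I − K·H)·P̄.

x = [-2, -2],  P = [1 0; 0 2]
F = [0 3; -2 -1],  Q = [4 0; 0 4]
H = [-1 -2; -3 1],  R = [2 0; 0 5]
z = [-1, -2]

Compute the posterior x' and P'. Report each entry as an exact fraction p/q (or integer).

x' = [2903/4852, 1805/4852]
P' = [1067/2426 -199/2426; -199/2426 1083/2426]

x̄ = F·x = [-6, 6]
P̄ = F·P·Fᵀ + Q = [22 -6; -6 10]
y = z − H·x̄ = [5, -26]
S = H·P̄·Hᵀ + R = [40 16; 16 249]
K = P̄·Hᵀ·S⁻¹ = [-669/4852 -340/1213; -1967/4852 168/1213]
x' = x̄ + K·y = [2903/4852, 1805/4852]
P' = (I − K·H)·P̄ = [1067/2426 -199/2426; -199/2426 1083/2426]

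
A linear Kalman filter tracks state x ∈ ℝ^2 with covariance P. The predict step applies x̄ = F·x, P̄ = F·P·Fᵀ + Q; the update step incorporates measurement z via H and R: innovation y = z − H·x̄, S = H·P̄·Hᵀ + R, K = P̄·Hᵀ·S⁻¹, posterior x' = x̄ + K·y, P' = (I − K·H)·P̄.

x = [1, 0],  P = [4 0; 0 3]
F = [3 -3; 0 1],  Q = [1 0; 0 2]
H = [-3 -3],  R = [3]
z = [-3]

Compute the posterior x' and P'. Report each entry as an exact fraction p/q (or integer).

x̄ = F·x = [3, 0]
P̄ = F·P·Fᵀ + Q = [64 -9; -9 5]
y = z − H·x̄ = [6]
S = H·P̄·Hᵀ + R = [462]
K = P̄·Hᵀ·S⁻¹ = [-5/14; 2/77]
x' = x̄ + K·y = [6/7, 12/77]
P' = (I − K·H)·P̄ = [71/14 -33/7; -33/7 361/77]

x' = [6/7, 12/77]
P' = [71/14 -33/7; -33/7 361/77]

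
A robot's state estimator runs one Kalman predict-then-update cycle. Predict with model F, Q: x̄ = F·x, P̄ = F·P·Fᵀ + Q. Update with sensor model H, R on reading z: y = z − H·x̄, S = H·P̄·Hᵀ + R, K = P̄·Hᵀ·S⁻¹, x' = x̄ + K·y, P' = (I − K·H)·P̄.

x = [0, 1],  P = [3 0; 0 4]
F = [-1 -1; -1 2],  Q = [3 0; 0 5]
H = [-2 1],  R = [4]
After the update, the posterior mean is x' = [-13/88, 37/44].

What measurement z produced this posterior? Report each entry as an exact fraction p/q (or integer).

z = [1]

x̄ = F·x = [-1, 2]
P̄ = F·P·Fᵀ + Q = [10 -5; -5 24]
S = H·P̄·Hᵀ + R = [88]
K = P̄·Hᵀ·S⁻¹ = [-25/88; 17/44]
x' − x̄ = [75/88, -51/44] = K·y
y = (KᵀK)⁻¹·Kᵀ·(x' − x̄) = [-3]
z = y + H·x̄ = [-3] + [4] = [1]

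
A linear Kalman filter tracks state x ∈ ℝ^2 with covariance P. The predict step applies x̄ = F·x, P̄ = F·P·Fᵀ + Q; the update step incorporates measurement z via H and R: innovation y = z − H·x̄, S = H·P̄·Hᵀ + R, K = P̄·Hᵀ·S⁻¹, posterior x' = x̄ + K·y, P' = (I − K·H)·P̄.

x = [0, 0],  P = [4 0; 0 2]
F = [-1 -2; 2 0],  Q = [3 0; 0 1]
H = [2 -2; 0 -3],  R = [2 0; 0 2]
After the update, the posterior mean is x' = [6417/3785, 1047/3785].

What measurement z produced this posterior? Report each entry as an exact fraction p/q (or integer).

x̄ = F·x = [0, 0]
P̄ = F·P·Fᵀ + Q = [15 -8; -8 17]
S = H·P̄·Hᵀ + R = [194 150; 150 155]
K = P̄·Hᵀ·S⁻¹ = [353/757 -1122/3785; -10/757 -1197/3785]
x' − x̄ = [6417/3785, 1047/3785] = K·y
y = (KᵀK)⁻¹·Kᵀ·(x' − x̄) = [3, -1]
z = y + H·x̄ = [3, -1] + [0, 0] = [3, -1]

z = [3, -1]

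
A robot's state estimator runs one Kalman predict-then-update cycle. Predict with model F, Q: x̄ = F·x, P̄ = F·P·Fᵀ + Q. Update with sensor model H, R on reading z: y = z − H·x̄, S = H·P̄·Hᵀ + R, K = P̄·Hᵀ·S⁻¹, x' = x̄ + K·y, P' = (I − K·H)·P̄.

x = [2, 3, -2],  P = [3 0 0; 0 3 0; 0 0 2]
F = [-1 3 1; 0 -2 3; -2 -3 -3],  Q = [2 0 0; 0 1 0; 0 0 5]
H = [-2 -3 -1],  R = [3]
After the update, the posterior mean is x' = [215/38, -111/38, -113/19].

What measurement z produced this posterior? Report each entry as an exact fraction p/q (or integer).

x̄ = F·x = [5, -12, -7]
P̄ = F·P·Fᵀ + Q = [34 -12 -27; -12 31 0; -27 0 62]
S = H·P̄·Hᵀ + R = [228]
K = P̄·Hᵀ·S⁻¹ = [-5/228; -23/76; -2/57]
x' − x̄ = [25/38, 345/38, 20/19] = K·y
y = (KᵀK)⁻¹·Kᵀ·(x' − x̄) = [-30]
z = y + H·x̄ = [-30] + [33] = [3]

z = [3]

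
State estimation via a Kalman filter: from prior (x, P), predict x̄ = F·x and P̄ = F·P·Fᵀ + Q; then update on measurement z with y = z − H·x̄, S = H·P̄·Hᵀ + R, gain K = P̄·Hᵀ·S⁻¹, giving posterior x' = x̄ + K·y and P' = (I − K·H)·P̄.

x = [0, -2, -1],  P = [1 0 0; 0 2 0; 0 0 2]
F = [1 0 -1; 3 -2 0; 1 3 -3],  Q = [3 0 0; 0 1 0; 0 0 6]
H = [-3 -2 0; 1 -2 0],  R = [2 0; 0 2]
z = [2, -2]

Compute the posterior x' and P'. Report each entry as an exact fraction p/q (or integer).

x' = [-1625/1699, 877/1699, -5750/1699]
P' = [402/1699 -195/1699 769/1699; -195/1699 513/1699 -690/1699; 769/1699 -690/1699 44804/1699]

x̄ = F·x = [1, 4, -3]
P̄ = F·P·Fᵀ + Q = [6 3 7; 3 18 -9; 7 -9 43]
y = z − H·x̄ = [13, 5]
S = H·P̄·Hᵀ + R = [164 66; 66 68]
K = P̄·Hᵀ·S⁻¹ = [-408/1699 396/1699; -441/3398 -1221/3398; -927/3398 2149/3398]
x' = x̄ + K·y = [-1625/1699, 877/1699, -5750/1699]
P' = (I − K·H)·P̄ = [402/1699 -195/1699 769/1699; -195/1699 513/1699 -690/1699; 769/1699 -690/1699 44804/1699]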